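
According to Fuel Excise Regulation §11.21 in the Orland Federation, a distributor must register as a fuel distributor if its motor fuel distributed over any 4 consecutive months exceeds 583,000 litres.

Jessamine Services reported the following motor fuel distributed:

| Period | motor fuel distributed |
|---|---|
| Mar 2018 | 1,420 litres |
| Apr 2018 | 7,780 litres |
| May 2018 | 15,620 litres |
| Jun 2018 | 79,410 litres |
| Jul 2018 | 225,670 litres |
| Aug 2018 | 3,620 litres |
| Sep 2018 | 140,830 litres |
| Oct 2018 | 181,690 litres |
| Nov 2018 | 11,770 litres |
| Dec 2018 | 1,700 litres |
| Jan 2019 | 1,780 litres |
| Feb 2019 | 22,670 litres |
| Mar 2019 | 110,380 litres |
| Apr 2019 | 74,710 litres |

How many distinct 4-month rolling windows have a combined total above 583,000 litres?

0

Mar 2018–Jun 2018: 1,420 litres + 7,780 litres + 15,620 litres + 79,410 litres = 104,230 litres (under)
Apr 2018–Jul 2018: 7,780 litres + 15,620 litres + 79,410 litres + 225,670 litres = 328,480 litres (under)
May 2018–Aug 2018: 15,620 litres + 79,410 litres + 225,670 litres + 3,620 litres = 324,320 litres (under)
Jun 2018–Sep 2018: 79,410 litres + 225,670 litres + 3,620 litres + 140,830 litres = 449,530 litres (under)
Jul 2018–Oct 2018: 225,670 litres + 3,620 litres + 140,830 litres + 181,690 litres = 551,810 litres (under)
Aug 2018–Nov 2018: 3,620 litres + 140,830 litres + 181,690 litres + 11,770 litres = 337,910 litres (under)
Sep 2018–Dec 2018: 140,830 litres + 181,690 litres + 11,770 litres + 1,700 litres = 335,990 litres (under)
Oct 2018–Jan 2019: 181,690 litres + 11,770 litres + 1,700 litres + 1,780 litres = 196,940 litres (under)
Nov 2018–Feb 2019: 11,770 litres + 1,700 litres + 1,780 litres + 22,670 litres = 37,920 litres (under)
Dec 2018–Mar 2019: 1,700 litres + 1,780 litres + 22,670 litres + 110,380 litres = 136,530 litres (under)
Jan 2019–Apr 2019: 1,780 litres + 22,670 litres + 110,380 litres + 74,710 litres = 209,540 litres (under)
0 windows exceed the threshold.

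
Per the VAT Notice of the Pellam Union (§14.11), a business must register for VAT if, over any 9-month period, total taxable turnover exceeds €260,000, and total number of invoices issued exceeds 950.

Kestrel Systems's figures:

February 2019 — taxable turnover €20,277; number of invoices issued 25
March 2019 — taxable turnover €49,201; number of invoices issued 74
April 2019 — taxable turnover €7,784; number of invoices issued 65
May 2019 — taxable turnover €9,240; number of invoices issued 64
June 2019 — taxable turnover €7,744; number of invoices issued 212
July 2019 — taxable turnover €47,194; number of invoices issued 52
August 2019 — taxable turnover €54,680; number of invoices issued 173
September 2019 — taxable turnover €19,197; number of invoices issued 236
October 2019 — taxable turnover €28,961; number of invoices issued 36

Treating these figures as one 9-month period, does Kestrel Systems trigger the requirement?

No

Total taxable turnover: €20,277 + €49,201 + €7,784 + €9,240 + €7,744 + €47,194 + €54,680 + €19,197 + €28,961 = €244,278 (≤ €260,000).
Total number of invoices issued: 25 + 74 + 65 + 64 + 212 + 52 + 173 + 236 + 36 = 937 (≤ 950).
The test is 'and': the rule requires both, and at least one is not exceeded.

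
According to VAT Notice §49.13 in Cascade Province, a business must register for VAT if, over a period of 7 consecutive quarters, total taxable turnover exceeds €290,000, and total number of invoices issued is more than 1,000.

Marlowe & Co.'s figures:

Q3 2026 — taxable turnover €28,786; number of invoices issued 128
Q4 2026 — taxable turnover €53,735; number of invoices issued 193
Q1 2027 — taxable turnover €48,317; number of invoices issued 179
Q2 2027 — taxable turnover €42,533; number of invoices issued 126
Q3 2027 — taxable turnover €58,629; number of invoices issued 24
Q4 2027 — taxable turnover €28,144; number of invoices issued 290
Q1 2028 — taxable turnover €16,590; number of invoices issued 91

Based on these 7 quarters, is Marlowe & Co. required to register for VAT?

Total taxable turnover: €28,786 + €53,735 + €48,317 + €42,533 + €58,629 + €28,144 + €16,590 = €276,734 (≤ €290,000).
Total number of invoices issued: 128 + 193 + 179 + 126 + 24 + 290 + 91 = 1,031 (> 1,000).
The test is 'and': the rule requires both, and at least one is not exceeded.

No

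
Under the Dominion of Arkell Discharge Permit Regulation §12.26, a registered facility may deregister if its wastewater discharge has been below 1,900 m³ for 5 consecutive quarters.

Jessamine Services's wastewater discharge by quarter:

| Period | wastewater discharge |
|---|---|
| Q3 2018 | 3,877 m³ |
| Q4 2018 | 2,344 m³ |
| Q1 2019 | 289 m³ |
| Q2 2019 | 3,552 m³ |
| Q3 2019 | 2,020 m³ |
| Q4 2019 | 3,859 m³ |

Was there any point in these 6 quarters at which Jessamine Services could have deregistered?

Quarters below 1,900 m³: Q1 2019.
Longest run of consecutive quarters below the threshold: 1.
1 < 5, so Jessamine Services never became eligible.

No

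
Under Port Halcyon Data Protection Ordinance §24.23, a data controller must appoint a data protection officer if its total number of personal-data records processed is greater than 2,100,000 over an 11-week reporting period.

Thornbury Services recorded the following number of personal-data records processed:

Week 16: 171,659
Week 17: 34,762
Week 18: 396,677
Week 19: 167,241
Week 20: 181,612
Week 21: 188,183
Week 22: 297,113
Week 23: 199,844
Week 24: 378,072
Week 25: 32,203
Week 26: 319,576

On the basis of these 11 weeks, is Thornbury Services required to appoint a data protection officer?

Total number of personal-data records processed: 171,659 + 34,762 + 396,677 + 167,241 + 181,612 + 188,183 + 297,113 + 199,844 + 378,072 + 32,203 + 319,576 = 2,366,942.
2,366,942 > 2,100,000, so the threshold is exceeded.

Yes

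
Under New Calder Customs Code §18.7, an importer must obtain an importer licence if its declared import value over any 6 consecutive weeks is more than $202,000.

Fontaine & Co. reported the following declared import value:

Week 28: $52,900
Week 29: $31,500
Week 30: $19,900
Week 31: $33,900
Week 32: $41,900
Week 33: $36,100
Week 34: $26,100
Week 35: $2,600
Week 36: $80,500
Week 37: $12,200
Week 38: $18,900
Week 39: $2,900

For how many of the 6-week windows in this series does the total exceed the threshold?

Week 28–Week 33: $52,900 + $31,500 + $19,900 + $33,900 + $41,900 + $36,100 = $216,200 (over)
Week 29–Week 34: $31,500 + $19,900 + $33,900 + $41,900 + $36,100 + $26,100 = $189,400 (under)
Week 30–Week 35: $19,900 + $33,900 + $41,900 + $36,100 + $26,100 + $2,600 = $160,500 (under)
Week 31–Week 36: $33,900 + $41,900 + $36,100 + $26,100 + $2,600 + $80,500 = $221,100 (over)
Week 32–Week 37: $41,900 + $36,100 + $26,100 + $2,600 + $80,500 + $12,200 = $199,400 (under)
Week 33–Week 38: $36,100 + $26,100 + $2,600 + $80,500 + $12,200 + $18,900 = $176,400 (under)
Week 34–Week 39: $26,100 + $2,600 + $80,500 + $12,200 + $18,900 + $2,900 = $143,200 (under)
2 windows exceed the threshold.

2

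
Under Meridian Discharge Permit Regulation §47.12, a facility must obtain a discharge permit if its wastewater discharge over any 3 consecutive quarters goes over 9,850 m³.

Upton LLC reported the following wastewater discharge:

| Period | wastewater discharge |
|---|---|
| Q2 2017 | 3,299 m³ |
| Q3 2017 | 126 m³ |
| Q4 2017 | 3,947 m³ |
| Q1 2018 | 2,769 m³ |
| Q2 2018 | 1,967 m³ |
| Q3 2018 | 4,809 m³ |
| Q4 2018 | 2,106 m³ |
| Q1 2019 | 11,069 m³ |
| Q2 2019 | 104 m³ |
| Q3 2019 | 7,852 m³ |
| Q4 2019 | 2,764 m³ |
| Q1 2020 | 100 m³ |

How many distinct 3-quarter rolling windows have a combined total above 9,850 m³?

5

Q2 2017–Q4 2017: 3,299 m³ + 126 m³ + 3,947 m³ = 7,372 m³ (under)
Q3 2017–Q1 2018: 126 m³ + 3,947 m³ + 2,769 m³ = 6,842 m³ (under)
Q4 2017–Q2 2018: 3,947 m³ + 2,769 m³ + 1,967 m³ = 8,683 m³ (under)
Q1 2018–Q3 2018: 2,769 m³ + 1,967 m³ + 4,809 m³ = 9,545 m³ (under)
Q2 2018–Q4 2018: 1,967 m³ + 4,809 m³ + 2,106 m³ = 8,882 m³ (under)
Q3 2018–Q1 2019: 4,809 m³ + 2,106 m³ + 11,069 m³ = 17,984 m³ (over)
Q4 2018–Q2 2019: 2,106 m³ + 11,069 m³ + 104 m³ = 13,279 m³ (over)
Q1 2019–Q3 2019: 11,069 m³ + 104 m³ + 7,852 m³ = 19,025 m³ (over)
Q2 2019–Q4 2019: 104 m³ + 7,852 m³ + 2,764 m³ = 10,720 m³ (over)
Q3 2019–Q1 2020: 7,852 m³ + 2,764 m³ + 100 m³ = 10,716 m³ (over)
5 windows exceed the threshold.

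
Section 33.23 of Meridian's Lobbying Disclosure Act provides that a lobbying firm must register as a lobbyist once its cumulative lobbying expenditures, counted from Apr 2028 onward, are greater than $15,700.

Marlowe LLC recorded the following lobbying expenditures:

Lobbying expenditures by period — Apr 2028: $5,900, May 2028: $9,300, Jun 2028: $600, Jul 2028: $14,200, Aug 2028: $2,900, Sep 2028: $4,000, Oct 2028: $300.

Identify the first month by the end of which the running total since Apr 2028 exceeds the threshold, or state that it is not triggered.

Through Apr 2028: $5,900
Through May 2028: $15,200
Through Jun 2028: $15,800 ← exceeds threshold

Jun 2028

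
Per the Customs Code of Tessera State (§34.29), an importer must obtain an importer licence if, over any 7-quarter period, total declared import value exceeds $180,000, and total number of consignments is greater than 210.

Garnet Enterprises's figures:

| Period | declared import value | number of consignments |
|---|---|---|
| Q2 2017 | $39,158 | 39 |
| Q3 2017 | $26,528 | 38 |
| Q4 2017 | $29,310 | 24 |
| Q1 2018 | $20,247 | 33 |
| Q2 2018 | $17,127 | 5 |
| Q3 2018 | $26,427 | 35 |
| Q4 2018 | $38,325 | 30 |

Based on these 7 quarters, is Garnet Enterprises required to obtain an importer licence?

Total declared import value: $39,158 + $26,528 + $29,310 + $20,247 + $17,127 + $26,427 + $38,325 = $197,122 (> $180,000).
Total number of consignments: 39 + 38 + 24 + 33 + 5 + 35 + 30 = 204 (≤ 210).
The test is 'and': the rule requires both, and at least one is not exceeded.

No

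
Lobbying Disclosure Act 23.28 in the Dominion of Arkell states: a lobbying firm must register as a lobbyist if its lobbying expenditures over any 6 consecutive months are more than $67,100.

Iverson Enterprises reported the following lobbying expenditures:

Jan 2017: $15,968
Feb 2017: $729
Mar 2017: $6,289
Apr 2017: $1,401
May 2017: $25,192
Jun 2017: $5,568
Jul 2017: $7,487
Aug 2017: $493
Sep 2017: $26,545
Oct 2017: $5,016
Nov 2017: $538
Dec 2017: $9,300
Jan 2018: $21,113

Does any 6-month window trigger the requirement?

Jan 2017–Jun 2017: $15,968 + $729 + $6,289 + $1,401 + $25,192 + $5,568 = $55,147 (under)
Feb 2017–Jul 2017: $729 + $6,289 + $1,401 + $25,192 + $5,568 + $7,487 = $46,666 (under)
Mar 2017–Aug 2017: $6,289 + $1,401 + $25,192 + $5,568 + $7,487 + $493 = $46,430 (under)
Apr 2017–Sep 2017: $1,401 + $25,192 + $5,568 + $7,487 + $493 + $26,545 = $66,686 (under)
May 2017–Oct 2017: $25,192 + $5,568 + $7,487 + $493 + $26,545 + $5,016 = $70,301 (over)
Jun 2017–Nov 2017: $5,568 + $7,487 + $493 + $26,545 + $5,016 + $538 = $45,647 (under)
Jul 2017–Dec 2017: $7,487 + $493 + $26,545 + $5,016 + $538 + $9,300 = $49,379 (under)
Aug 2017–Jan 2018: $493 + $26,545 + $5,016 + $538 + $9,300 + $21,113 = $63,005 (under)
At least one window exceeds $67,100.

Yes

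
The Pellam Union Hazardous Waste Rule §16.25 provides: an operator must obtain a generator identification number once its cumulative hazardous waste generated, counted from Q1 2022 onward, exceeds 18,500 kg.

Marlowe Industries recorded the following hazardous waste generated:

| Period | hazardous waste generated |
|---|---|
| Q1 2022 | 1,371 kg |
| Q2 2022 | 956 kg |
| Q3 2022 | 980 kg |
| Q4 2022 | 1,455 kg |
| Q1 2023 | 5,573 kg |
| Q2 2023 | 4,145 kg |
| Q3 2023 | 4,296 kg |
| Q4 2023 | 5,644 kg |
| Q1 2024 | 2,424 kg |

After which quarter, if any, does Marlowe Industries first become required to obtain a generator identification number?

Through Q1 2022: 1,371 kg
Through Q2 2022: 2,327 kg
Through Q3 2022: 3,307 kg
Through Q4 2022: 4,762 kg
Through Q1 2023: 10,335 kg
Through Q2 2023: 14,480 kg
Through Q3 2023: 18,776 kg ← exceeds threshold

Q3 2023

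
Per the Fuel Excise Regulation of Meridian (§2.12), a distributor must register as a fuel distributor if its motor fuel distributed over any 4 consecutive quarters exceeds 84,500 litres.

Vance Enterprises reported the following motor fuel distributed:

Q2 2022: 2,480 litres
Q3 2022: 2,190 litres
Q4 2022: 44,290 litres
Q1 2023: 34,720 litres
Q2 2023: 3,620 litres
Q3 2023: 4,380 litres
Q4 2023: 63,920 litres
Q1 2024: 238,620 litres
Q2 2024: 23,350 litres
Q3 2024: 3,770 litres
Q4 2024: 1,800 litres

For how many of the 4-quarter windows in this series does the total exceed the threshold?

Q2 2022–Q1 2023: 2,480 litres + 2,190 litres + 44,290 litres + 34,720 litres = 83,680 litres (under)
Q3 2022–Q2 2023: 2,190 litres + 44,290 litres + 34,720 litres + 3,620 litres = 84,820 litres (over)
Q4 2022–Q3 2023: 44,290 litres + 34,720 litres + 3,620 litres + 4,380 litres = 87,010 litres (over)
Q1 2023–Q4 2023: 34,720 litres + 3,620 litres + 4,380 litres + 63,920 litres = 106,640 litres (over)
Q2 2023–Q1 2024: 3,620 litres + 4,380 litres + 63,920 litres + 238,620 litres = 310,540 litres (over)
Q3 2023–Q2 2024: 4,380 litres + 63,920 litres + 238,620 litres + 23,350 litres = 330,270 litres (over)
Q4 2023–Q3 2024: 63,920 litres + 238,620 litres + 23,350 litres + 3,770 litres = 329,660 litres (over)
Q1 2024–Q4 2024: 238,620 litres + 23,350 litres + 3,770 litres + 1,800 litres = 267,540 litres (over)
7 windows exceed the threshold.

7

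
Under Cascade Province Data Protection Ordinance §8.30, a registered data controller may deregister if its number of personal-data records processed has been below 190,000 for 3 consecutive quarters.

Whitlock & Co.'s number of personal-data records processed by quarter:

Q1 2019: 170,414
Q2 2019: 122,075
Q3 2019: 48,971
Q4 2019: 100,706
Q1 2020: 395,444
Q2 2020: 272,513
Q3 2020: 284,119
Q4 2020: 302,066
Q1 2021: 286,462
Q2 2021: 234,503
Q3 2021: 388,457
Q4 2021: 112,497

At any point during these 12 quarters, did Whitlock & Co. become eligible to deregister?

Yes

Quarters below 190,000: Q1 2019, Q2 2019, Q3 2019, Q4 2019, Q4 2021.
Longest run of consecutive quarters below the threshold: 4.
4 ≥ 3, so Whitlock & Co. became eligible.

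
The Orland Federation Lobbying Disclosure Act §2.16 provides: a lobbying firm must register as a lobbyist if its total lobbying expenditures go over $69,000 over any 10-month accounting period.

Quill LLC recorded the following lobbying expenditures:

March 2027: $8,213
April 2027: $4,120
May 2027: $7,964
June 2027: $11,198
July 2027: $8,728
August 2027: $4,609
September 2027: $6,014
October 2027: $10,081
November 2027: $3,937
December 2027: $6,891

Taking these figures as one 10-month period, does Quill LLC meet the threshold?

Yes

Total lobbying expenditures: $8,213 + $4,120 + $7,964 + $11,198 + $8,728 + $4,609 + $6,014 + $10,081 + $3,937 + $6,891 = $71,755.
$71,755 > $69,000, so the threshold is exceeded.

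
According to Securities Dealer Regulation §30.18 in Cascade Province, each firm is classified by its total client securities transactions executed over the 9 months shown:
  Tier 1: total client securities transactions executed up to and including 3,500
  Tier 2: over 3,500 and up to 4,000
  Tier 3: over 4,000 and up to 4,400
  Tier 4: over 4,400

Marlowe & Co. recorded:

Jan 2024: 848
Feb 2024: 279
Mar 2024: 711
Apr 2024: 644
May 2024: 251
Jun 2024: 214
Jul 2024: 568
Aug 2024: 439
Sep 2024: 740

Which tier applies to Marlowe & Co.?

Tier 4

Total client securities transactions executed: 848 + 279 + 711 + 644 + 251 + 214 + 568 + 439 + 740 = 4,694.
4,694 > 4,400, so Tier 4 applies.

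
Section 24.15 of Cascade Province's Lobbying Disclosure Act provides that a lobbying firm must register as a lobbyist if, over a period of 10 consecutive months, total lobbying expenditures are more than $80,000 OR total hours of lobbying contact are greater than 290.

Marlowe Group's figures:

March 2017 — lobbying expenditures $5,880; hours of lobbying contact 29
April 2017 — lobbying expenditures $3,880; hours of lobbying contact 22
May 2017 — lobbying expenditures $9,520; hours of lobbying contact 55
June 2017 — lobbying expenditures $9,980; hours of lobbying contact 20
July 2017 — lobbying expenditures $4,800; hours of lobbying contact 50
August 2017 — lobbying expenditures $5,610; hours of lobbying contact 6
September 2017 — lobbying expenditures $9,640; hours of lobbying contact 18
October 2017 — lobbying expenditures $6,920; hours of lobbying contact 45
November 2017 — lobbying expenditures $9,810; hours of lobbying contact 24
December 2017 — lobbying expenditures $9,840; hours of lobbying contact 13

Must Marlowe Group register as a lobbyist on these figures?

Total lobbying expenditures: $5,880 + $3,880 + $9,520 + $9,980 + $4,800 + $5,610 + $9,640 + $6,920 + $9,810 + $9,840 = $75,880 (≤ $80,000).
Total hours of lobbying contact: 29 + 22 + 55 + 20 + 50 + 6 + 18 + 45 + 24 + 13 = 282 (≤ 290).
The test is 'or': neither threshold is exceeded.

No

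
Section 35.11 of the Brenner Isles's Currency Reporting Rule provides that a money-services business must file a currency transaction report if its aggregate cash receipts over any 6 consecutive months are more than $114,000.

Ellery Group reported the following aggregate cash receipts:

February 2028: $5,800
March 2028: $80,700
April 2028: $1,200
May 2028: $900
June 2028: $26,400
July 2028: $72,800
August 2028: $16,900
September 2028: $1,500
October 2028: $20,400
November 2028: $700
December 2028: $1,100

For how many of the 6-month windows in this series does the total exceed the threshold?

5

February 2028–July 2028: $5,800 + $80,700 + $1,200 + $900 + $26,400 + $72,800 = $187,800 (over)
March 2028–August 2028: $80,700 + $1,200 + $900 + $26,400 + $72,800 + $16,900 = $198,900 (over)
April 2028–September 2028: $1,200 + $900 + $26,400 + $72,800 + $16,900 + $1,500 = $119,700 (over)
May 2028–October 2028: $900 + $26,400 + $72,800 + $16,900 + $1,500 + $20,400 = $138,900 (over)
June 2028–November 2028: $26,400 + $72,800 + $16,900 + $1,500 + $20,400 + $700 = $138,700 (over)
July 2028–December 2028: $72,800 + $16,900 + $1,500 + $20,400 + $700 + $1,100 = $113,400 (under)
5 windows exceed the threshold.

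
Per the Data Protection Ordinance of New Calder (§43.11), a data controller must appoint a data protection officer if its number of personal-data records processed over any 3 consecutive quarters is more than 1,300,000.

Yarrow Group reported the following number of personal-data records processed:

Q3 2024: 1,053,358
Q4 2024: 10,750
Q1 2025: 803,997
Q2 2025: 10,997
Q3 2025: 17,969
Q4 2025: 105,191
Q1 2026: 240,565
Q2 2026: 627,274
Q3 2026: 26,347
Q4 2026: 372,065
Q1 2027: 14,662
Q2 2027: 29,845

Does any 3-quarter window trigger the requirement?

Yes

Q3 2024–Q1 2025: 1,053,358 + 10,750 + 803,997 = 1,868,105 (over)
Q4 2024–Q2 2025: 10,750 + 803,997 + 10,997 = 825,744 (under)
Q1 2025–Q3 2025: 803,997 + 10,997 + 17,969 = 832,963 (under)
Q2 2025–Q4 2025: 10,997 + 17,969 + 105,191 = 134,157 (under)
Q3 2025–Q1 2026: 17,969 + 105,191 + 240,565 = 363,725 (under)
Q4 2025–Q2 2026: 105,191 + 240,565 + 627,274 = 973,030 (under)
Q1 2026–Q3 2026: 240,565 + 627,274 + 26,347 = 894,186 (under)
Q2 2026–Q4 2026: 627,274 + 26,347 + 372,065 = 1,025,686 (under)
Q3 2026–Q1 2027: 26,347 + 372,065 + 14,662 = 413,074 (under)
Q4 2026–Q2 2027: 372,065 + 14,662 + 29,845 = 416,572 (under)
At least one window exceeds 1,300,000.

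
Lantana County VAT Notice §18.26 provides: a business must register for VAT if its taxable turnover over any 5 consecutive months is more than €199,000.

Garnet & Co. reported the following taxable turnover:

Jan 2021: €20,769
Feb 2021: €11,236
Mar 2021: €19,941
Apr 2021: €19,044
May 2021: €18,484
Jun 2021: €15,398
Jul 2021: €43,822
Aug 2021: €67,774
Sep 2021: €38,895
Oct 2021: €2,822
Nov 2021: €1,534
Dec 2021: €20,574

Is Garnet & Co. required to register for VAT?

Jan 2021–May 2021: €20,769 + €11,236 + €19,941 + €19,044 + €18,484 = €89,474 (under)
Feb 2021–Jun 2021: €11,236 + €19,941 + €19,044 + €18,484 + €15,398 = €84,103 (under)
Mar 2021–Jul 2021: €19,941 + €19,044 + €18,484 + €15,398 + €43,822 = €116,689 (under)
Apr 2021–Aug 2021: €19,044 + €18,484 + €15,398 + €43,822 + €67,774 = €164,522 (under)
May 2021–Sep 2021: €18,484 + €15,398 + €43,822 + €67,774 + €38,895 = €184,373 (under)
Jun 2021–Oct 2021: €15,398 + €43,822 + €67,774 + €38,895 + €2,822 = €168,711 (under)
Jul 2021–Nov 2021: €43,822 + €67,774 + €38,895 + €2,822 + €1,534 = €154,847 (under)
Aug 2021–Dec 2021: €67,774 + €38,895 + €2,822 + €1,534 + €20,574 = €131,599 (under)
No window exceeds €199,000.

No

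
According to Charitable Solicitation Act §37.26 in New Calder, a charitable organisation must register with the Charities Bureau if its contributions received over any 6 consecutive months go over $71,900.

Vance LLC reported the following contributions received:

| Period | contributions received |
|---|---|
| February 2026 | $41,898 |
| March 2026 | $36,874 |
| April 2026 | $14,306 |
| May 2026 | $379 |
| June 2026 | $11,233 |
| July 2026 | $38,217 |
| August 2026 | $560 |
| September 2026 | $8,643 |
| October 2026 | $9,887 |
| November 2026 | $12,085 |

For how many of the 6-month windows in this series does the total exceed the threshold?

4

February 2026–July 2026: $41,898 + $36,874 + $14,306 + $379 + $11,233 + $38,217 = $142,907 (over)
March 2026–August 2026: $36,874 + $14,306 + $379 + $11,233 + $38,217 + $560 = $101,569 (over)
April 2026–September 2026: $14,306 + $379 + $11,233 + $38,217 + $560 + $8,643 = $73,338 (over)
May 2026–October 2026: $379 + $11,233 + $38,217 + $560 + $8,643 + $9,887 = $68,919 (under)
June 2026–November 2026: $11,233 + $38,217 + $560 + $8,643 + $9,887 + $12,085 = $80,625 (over)
4 windows exceed the threshold.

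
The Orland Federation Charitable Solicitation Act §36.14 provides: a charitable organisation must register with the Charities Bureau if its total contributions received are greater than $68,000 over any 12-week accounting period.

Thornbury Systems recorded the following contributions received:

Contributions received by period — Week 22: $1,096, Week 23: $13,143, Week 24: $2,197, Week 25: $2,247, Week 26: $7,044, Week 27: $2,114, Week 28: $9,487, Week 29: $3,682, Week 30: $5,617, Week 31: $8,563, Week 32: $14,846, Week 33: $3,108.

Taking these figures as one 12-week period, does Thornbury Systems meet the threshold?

Total contributions received: $1,096 + $13,143 + $2,197 + $2,247 + $7,044 + $2,114 + $9,487 + $3,682 + $5,617 + $8,563 + $14,846 + $3,108 = $73,144.
$73,144 > $68,000, so the threshold is exceeded.

Yes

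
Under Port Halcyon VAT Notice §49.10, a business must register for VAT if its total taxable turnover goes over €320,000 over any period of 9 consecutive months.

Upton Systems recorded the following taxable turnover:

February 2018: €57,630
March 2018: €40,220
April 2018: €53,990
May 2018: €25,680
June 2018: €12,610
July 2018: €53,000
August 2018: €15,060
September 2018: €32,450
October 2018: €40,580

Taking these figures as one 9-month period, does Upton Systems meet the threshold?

Total taxable turnover: €57,630 + €40,220 + €53,990 + €25,680 + €12,610 + €53,000 + €15,060 + €32,450 + €40,580 = €331,220.
€331,220 > €320,000, so the threshold is exceeded.

Yes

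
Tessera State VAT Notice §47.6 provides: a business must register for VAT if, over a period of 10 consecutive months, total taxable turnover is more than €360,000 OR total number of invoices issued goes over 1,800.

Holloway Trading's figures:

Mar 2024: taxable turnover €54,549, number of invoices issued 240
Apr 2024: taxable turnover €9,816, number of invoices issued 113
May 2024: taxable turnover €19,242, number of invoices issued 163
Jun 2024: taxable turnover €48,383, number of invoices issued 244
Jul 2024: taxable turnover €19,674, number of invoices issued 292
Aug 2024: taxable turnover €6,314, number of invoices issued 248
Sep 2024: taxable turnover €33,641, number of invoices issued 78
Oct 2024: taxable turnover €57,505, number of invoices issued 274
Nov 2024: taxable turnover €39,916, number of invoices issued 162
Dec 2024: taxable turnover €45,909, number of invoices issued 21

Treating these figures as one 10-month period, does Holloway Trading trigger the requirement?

Total taxable turnover: €54,549 + €9,816 + €19,242 + €48,383 + €19,674 + €6,314 + €33,641 + €57,505 + €39,916 + €45,909 = €334,949 (≤ €360,000).
Total number of invoices issued: 240 + 113 + 163 + 244 + 292 + 248 + 78 + 274 + 162 + 21 = 1,835 (> 1,800).
The test is 'or': at least one threshold is exceeded.

Yes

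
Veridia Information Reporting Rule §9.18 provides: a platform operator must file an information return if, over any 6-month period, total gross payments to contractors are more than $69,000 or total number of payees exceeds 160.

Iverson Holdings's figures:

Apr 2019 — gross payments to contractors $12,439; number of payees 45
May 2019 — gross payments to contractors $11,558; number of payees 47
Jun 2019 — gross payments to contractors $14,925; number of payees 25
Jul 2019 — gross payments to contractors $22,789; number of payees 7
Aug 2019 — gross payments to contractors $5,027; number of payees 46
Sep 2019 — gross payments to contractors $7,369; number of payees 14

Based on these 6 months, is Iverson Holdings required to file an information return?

Total gross payments to contractors: $12,439 + $11,558 + $14,925 + $22,789 + $5,027 + $7,369 = $74,107 (> $69,000).
Total number of payees: 45 + 47 + 25 + 7 + 46 + 14 = 184 (> 160).
The test is 'or': at least one threshold is exceeded.

Yes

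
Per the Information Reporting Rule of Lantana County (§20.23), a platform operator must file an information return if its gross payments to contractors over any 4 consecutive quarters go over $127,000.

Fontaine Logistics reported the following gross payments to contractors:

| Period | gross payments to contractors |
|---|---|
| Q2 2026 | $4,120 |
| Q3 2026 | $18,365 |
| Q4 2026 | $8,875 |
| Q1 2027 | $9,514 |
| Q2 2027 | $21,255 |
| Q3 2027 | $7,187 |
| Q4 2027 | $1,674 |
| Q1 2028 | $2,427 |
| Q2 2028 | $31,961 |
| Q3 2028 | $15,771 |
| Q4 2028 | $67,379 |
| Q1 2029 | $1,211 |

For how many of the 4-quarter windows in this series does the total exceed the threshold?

0

Q2 2026–Q1 2027: $4,120 + $18,365 + $8,875 + $9,514 = $40,874 (under)
Q3 2026–Q2 2027: $18,365 + $8,875 + $9,514 + $21,255 = $58,009 (under)
Q4 2026–Q3 2027: $8,875 + $9,514 + $21,255 + $7,187 = $46,831 (under)
Q1 2027–Q4 2027: $9,514 + $21,255 + $7,187 + $1,674 = $39,630 (under)
Q2 2027–Q1 2028: $21,255 + $7,187 + $1,674 + $2,427 = $32,543 (under)
Q3 2027–Q2 2028: $7,187 + $1,674 + $2,427 + $31,961 = $43,249 (under)
Q4 2027–Q3 2028: $1,674 + $2,427 + $31,961 + $15,771 = $51,833 (under)
Q1 2028–Q4 2028: $2,427 + $31,961 + $15,771 + $67,379 = $117,538 (under)
Q2 2028–Q1 2029: $31,961 + $15,771 + $67,379 + $1,211 = $116,322 (under)
0 windows exceed the threshold.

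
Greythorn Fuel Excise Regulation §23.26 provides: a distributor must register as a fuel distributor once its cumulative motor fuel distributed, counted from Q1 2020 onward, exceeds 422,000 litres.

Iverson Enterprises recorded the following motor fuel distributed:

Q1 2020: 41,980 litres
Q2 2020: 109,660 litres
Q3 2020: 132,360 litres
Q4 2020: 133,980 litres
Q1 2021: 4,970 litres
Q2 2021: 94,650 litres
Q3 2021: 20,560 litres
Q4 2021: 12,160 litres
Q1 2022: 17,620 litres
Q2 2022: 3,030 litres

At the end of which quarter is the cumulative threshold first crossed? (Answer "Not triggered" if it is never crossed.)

Q1 2021

Through Q1 2020: 41,980 litres
Through Q2 2020: 151,640 litres
Through Q3 2020: 284,000 litres
Through Q4 2020: 417,980 litres
Through Q1 2021: 422,950 litres ← exceeds threshold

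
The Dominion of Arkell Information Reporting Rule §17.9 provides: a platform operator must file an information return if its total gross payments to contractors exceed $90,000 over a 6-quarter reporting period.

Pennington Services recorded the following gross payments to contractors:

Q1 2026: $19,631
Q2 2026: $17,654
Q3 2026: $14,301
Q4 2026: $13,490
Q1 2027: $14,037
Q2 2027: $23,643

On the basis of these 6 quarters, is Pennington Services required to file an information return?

Total gross payments to contractors: $19,631 + $17,654 + $14,301 + $13,490 + $14,037 + $23,643 = $102,756.
$102,756 > $90,000, so the threshold is exceeded.

Yes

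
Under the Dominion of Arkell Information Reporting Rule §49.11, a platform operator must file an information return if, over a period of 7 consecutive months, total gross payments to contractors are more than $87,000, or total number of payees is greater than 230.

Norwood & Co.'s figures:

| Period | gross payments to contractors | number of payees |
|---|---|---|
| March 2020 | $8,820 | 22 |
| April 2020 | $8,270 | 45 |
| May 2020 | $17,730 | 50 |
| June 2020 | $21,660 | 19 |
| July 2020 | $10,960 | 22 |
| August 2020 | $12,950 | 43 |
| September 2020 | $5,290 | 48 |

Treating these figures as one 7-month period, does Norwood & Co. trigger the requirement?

Total gross payments to contractors: $8,820 + $8,270 + $17,730 + $21,660 + $10,960 + $12,950 + $5,290 = $85,680 (≤ $87,000).
Total number of payees: 22 + 45 + 50 + 19 + 22 + 43 + 48 = 249 (> 230).
The test is 'or': at least one threshold is exceeded.

Yes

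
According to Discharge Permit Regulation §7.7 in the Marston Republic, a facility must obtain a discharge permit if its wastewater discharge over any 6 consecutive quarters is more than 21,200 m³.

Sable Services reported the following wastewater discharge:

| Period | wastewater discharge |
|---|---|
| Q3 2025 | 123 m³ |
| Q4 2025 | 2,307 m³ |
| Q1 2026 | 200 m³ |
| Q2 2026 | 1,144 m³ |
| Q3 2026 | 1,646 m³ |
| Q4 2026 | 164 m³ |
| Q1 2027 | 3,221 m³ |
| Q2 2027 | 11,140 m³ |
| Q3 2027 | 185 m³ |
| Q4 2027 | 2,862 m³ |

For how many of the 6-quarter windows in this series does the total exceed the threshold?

Q3 2025–Q4 2026: 123 m³ + 2,307 m³ + 200 m³ + 1,144 m³ + 1,646 m³ + 164 m³ = 5,584 m³ (under)
Q4 2025–Q1 2027: 2,307 m³ + 200 m³ + 1,144 m³ + 1,646 m³ + 164 m³ + 3,221 m³ = 8,682 m³ (under)
Q1 2026–Q2 2027: 200 m³ + 1,144 m³ + 1,646 m³ + 164 m³ + 3,221 m³ + 11,140 m³ = 17,515 m³ (under)
Q2 2026–Q3 2027: 1,144 m³ + 1,646 m³ + 164 m³ + 3,221 m³ + 11,140 m³ + 185 m³ = 17,500 m³ (under)
Q3 2026–Q4 2027: 1,646 m³ + 164 m³ + 3,221 m³ + 11,140 m³ + 185 m³ + 2,862 m³ = 19,218 m³ (under)
0 windows exceed the threshold.

0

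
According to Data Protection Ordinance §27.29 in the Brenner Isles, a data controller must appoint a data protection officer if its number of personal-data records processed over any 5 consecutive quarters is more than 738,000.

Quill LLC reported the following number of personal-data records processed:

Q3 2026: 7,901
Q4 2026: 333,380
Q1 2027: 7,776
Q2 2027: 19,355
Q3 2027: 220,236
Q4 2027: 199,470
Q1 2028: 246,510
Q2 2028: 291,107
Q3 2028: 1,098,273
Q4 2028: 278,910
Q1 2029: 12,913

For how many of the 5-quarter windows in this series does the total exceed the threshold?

Q3 2026–Q3 2027: 7,901 + 333,380 + 7,776 + 19,355 + 220,236 = 588,648 (under)
Q4 2026–Q4 2027: 333,380 + 7,776 + 19,355 + 220,236 + 199,470 = 780,217 (over)
Q1 2027–Q1 2028: 7,776 + 19,355 + 220,236 + 199,470 + 246,510 = 693,347 (under)
Q2 2027–Q2 2028: 19,355 + 220,236 + 199,470 + 246,510 + 291,107 = 976,678 (over)
Q3 2027–Q3 2028: 220,236 + 199,470 + 246,510 + 291,107 + 1,098,273 = 2,055,596 (over)
Q4 2027–Q4 2028: 199,470 + 246,510 + 291,107 + 1,098,273 + 278,910 = 2,114,270 (over)
Q1 2028–Q1 2029: 246,510 + 291,107 + 1,098,273 + 278,910 + 12,913 = 1,927,713 (over)
5 windows exceed the threshold.

5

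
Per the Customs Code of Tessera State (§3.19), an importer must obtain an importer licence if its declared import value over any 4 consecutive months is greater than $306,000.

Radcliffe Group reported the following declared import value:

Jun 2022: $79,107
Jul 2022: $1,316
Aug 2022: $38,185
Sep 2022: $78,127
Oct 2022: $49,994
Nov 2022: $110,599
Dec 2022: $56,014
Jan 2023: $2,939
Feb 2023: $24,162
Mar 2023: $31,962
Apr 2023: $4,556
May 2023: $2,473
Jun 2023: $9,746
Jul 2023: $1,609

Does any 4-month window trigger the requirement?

Jun 2022–Sep 2022: $79,107 + $1,316 + $38,185 + $78,127 = $196,735 (under)
Jul 2022–Oct 2022: $1,316 + $38,185 + $78,127 + $49,994 = $167,622 (under)
Aug 2022–Nov 2022: $38,185 + $78,127 + $49,994 + $110,599 = $276,905 (under)
Sep 2022–Dec 2022: $78,127 + $49,994 + $110,599 + $56,014 = $294,734 (under)
Oct 2022–Jan 2023: $49,994 + $110,599 + $56,014 + $2,939 = $219,546 (under)
Nov 2022–Feb 2023: $110,599 + $56,014 + $2,939 + $24,162 = $193,714 (under)
Dec 2022–Mar 2023: $56,014 + $2,939 + $24,162 + $31,962 = $115,077 (under)
Jan 2023–Apr 2023: $2,939 + $24,162 + $31,962 + $4,556 = $63,619 (under)
Feb 2023–May 2023: $24,162 + $31,962 + $4,556 + $2,473 = $63,153 (under)
Mar 2023–Jun 2023: $31,962 + $4,556 + $2,473 + $9,746 = $48,737 (under)
Apr 2023–Jul 2023: $4,556 + $2,473 + $9,746 + $1,609 = $18,384 (under)
No window exceeds $306,000.

No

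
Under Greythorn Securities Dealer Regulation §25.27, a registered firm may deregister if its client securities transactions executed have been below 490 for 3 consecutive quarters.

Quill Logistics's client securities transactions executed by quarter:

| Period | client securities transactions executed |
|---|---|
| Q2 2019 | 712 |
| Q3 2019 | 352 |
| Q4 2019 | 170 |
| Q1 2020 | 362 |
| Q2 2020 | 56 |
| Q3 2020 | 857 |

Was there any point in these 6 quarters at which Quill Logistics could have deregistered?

Quarters below 490: Q3 2019, Q4 2019, Q1 2020, Q2 2020.
Longest run of consecutive quarters below the threshold: 4.
4 ≥ 3, so Quill Logistics became eligible.

Yes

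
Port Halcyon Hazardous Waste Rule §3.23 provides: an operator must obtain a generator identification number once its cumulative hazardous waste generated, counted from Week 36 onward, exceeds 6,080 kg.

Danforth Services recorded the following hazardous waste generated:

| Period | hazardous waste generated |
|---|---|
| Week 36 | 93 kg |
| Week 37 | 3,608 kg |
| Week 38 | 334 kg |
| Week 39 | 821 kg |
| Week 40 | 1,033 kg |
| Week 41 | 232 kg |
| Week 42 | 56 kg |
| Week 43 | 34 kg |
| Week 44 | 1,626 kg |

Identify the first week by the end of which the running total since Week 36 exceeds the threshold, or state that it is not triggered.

Through Week 36: 93 kg
Through Week 37: 3,701 kg
Through Week 38: 4,035 kg
Through Week 39: 4,856 kg
Through Week 40: 5,889 kg
Through Week 41: 6,121 kg ← exceeds threshold

Week 41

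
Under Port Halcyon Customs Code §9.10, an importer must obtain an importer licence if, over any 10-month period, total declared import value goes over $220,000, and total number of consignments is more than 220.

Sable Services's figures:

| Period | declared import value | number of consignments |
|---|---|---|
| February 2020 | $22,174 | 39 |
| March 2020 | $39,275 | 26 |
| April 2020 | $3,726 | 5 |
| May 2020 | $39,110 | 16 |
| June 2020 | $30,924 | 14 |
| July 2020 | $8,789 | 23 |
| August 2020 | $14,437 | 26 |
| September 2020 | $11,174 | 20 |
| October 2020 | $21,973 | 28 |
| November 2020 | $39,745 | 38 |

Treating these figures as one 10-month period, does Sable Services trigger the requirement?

Total declared import value: $22,174 + $39,275 + $3,726 + $39,110 + $30,924 + $8,789 + $14,437 + $11,174 + $21,973 + $39,745 = $231,327 (> $220,000).
Total number of consignments: 39 + 26 + 5 + 16 + 14 + 23 + 26 + 20 + 28 + 38 = 235 (> 220).
The test is 'and': both thresholds are exceeded.

Yes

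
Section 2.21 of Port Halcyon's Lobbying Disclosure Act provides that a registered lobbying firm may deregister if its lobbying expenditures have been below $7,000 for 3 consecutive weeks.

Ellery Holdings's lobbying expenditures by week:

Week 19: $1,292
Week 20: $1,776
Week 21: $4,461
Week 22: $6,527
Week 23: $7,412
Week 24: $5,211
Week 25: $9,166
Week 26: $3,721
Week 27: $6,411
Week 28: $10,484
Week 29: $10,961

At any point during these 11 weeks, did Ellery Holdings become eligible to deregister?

Yes

Weeks below $7,000: Week 19, Week 20, Week 21, Week 22, Week 24, Week 26, Week 27.
Longest run of consecutive weeks below the threshold: 4.
4 ≥ 3, so Ellery Holdings became eligible.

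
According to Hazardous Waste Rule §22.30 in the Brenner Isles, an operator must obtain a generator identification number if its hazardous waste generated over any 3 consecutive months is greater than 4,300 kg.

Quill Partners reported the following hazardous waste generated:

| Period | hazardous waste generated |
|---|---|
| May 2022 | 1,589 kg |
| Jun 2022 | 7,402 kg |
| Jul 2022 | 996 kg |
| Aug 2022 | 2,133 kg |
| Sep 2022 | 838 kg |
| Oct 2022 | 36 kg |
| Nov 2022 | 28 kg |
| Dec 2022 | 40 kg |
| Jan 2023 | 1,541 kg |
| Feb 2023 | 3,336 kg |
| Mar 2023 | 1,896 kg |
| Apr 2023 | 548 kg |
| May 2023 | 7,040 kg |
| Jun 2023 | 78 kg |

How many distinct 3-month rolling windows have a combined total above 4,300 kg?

May 2022–Jul 2022: 1,589 kg + 7,402 kg + 996 kg = 9,987 kg (over)
Jun 2022–Aug 2022: 7,402 kg + 996 kg + 2,133 kg = 10,531 kg (over)
Jul 2022–Sep 2022: 996 kg + 2,133 kg + 838 kg = 3,967 kg (under)
Aug 2022–Oct 2022: 2,133 kg + 838 kg + 36 kg = 3,007 kg (under)
Sep 2022–Nov 2022: 838 kg + 36 kg + 28 kg = 902 kg (under)
Oct 2022–Dec 2022: 36 kg + 28 kg + 40 kg = 104 kg (under)
Nov 2022–Jan 2023: 28 kg + 40 kg + 1,541 kg = 1,609 kg (under)
Dec 2022–Feb 2023: 40 kg + 1,541 kg + 3,336 kg = 4,917 kg (over)
Jan 2023–Mar 2023: 1,541 kg + 3,336 kg + 1,896 kg = 6,773 kg (over)
Feb 2023–Apr 2023: 3,336 kg + 1,896 kg + 548 kg = 5,780 kg (over)
Mar 2023–May 2023: 1,896 kg + 548 kg + 7,040 kg = 9,484 kg (over)
Apr 2023–Jun 2023: 548 kg + 7,040 kg + 78 kg = 7,666 kg (over)
7 windows exceed the threshold.

7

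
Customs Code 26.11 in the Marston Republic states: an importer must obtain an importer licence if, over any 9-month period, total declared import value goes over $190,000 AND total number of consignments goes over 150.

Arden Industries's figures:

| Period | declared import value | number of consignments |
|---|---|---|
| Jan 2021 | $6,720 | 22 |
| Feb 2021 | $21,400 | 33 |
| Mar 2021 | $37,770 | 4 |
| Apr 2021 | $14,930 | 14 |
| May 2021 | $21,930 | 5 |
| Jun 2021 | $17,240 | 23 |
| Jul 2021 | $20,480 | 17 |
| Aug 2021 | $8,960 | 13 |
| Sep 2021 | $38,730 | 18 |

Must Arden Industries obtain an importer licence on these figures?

No

Total declared import value: $6,720 + $21,400 + $37,770 + $14,930 + $21,930 + $17,240 + $20,480 + $8,960 + $38,730 = $188,160 (≤ $190,000).
Total number of consignments: 22 + 33 + 4 + 14 + 5 + 23 + 17 + 13 + 18 = 149 (≤ 150).
The test is 'and': the rule requires both, and at least one is not exceeded.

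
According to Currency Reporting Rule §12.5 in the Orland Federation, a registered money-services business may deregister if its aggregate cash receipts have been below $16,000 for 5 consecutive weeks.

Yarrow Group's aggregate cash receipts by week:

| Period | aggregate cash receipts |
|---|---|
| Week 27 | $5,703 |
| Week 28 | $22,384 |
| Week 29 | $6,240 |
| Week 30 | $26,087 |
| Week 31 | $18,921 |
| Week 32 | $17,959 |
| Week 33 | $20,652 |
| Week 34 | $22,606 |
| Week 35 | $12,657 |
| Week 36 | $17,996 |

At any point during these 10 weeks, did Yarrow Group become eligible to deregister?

No

Weeks below $16,000: Week 27, Week 29, Week 35.
Longest run of consecutive weeks below the threshold: 1.
1 < 5, so Yarrow Group never became eligible.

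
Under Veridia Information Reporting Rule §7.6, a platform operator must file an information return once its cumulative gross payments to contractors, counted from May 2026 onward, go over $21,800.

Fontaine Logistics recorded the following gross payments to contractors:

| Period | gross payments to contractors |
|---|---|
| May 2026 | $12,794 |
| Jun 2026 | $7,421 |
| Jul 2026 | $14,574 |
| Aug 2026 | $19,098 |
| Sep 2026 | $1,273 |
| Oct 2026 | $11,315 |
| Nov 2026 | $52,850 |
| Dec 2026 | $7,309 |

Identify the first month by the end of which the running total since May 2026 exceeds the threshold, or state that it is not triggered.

Jul 2026

Through May 2026: $12,794
Through Jun 2026: $20,215
Through Jul 2026: $34,789 ← exceeds threshold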